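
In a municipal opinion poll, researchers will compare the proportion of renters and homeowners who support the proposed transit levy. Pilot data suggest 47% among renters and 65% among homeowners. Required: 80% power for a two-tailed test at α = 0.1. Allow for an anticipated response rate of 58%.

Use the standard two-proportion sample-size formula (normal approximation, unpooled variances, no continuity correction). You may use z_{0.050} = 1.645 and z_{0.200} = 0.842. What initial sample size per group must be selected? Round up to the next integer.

n = 157 per group

n = (z_{α/2} + z_β)² · [p₁(1−p₁) + p₂(1−p₂)] / (p₁ − p₂)²
  = (1.645 + 0.842)² · (0.47·0.53 + 0.65·0.35) / (-0.18)²
  = (2.487)² · (0.2491 + 0.2275) / 0.0324
  = 6.1852 · 0.4766 / 0.0324
  = 90.98
Adjust for 58% response: 90.98 / 0.58 = 156.87.
Round up → n = 157 per group.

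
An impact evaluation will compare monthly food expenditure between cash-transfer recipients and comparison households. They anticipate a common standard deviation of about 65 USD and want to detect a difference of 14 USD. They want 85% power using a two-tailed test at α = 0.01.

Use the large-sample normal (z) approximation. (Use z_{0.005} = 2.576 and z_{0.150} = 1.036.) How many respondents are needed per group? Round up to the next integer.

n = 563 per group

n = (z_{α/2} + z_β)² · (σ₁² + σ₂²) / δ²
  = (2.576 + 1.036)² · (2·65² = 8450) / 14²
  = 13.0465 · 8450 / 196
  = 562.47
Round up → n = 563 per group.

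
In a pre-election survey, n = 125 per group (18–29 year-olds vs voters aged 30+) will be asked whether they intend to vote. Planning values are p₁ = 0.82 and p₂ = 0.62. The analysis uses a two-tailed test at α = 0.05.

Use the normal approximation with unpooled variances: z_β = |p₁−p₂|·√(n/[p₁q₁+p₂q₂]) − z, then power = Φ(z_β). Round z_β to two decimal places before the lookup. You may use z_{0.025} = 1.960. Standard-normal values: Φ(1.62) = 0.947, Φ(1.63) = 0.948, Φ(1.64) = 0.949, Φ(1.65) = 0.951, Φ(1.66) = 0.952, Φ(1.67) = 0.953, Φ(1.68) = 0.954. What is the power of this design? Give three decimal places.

Power ≈ 0.951

z_β = |p₁−p₂|·√(n/[p₁q₁+p₂q₂]) − z_{α/2}
    = 0.20 · √(125/0.3832) − 1.960
    = 0.20 · 18.0610 − 1.960
    = 3.6122 − 1.960 = 1.6522 → 1.65
Power = Φ(1.65) = 0.951.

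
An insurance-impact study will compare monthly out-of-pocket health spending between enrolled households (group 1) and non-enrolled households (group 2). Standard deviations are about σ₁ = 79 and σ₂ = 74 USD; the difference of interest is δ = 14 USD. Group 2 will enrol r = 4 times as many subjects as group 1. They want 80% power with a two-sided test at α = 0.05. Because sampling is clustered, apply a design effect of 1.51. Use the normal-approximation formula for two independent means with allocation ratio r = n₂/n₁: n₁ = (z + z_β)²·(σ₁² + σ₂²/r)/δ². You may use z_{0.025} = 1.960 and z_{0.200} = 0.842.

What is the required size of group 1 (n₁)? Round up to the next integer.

n₁ = (z_{α/2} + z_β)² · (σ₁² + σ₂²/r) / δ²
   = (1.960 + 0.842)² · (79² + 74²/4) / 14²
   = 7.8512 · (6241 + 1369) / 196
   = 7.8512 · 7610 / 196
   = 304.84
Design effect: 1.51 × 304.84 = 460.30.
Round up → n₁ = 461; n₂ = r·n₁ = 4 × 461 = 1844.

n₁ = 461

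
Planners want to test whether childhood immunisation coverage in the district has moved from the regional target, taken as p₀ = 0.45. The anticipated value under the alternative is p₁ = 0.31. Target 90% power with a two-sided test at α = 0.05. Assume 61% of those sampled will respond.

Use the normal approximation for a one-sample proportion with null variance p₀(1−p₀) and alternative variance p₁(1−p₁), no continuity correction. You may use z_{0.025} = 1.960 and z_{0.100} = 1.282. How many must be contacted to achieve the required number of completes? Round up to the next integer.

n = 206

n = [z_{α/2}·√(p₀q₀) + z_β·√(p₁q₁)]² / (p₁ − p₀)²
  = [1.960·√(0.45·0.55) + 1.282·√(0.31·0.69)]² / (-0.14)²
  = [1.960·0.4975 + 1.282·0.4625]² / 0.0196
  = [1.5680]² / 0.0196
  = 125.44
Adjust for 61% response: 125.44 / 0.61 = 205.64.
Round up → n = 206.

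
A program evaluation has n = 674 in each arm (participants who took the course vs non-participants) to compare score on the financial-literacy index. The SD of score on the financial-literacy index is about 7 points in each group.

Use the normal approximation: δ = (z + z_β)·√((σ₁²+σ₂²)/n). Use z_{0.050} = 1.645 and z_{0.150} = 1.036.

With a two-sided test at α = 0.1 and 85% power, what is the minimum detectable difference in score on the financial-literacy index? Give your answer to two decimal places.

δ = (z_{α/2} + z_β) · √((σ₁²+σ₂²)/n)
  = (1.645 + 1.036) · √(98/674)
  = 2.681 · √0.1454
  = 2.681 · 0.3813
  = 1.0223

Minimum detectable difference ≈ 1.02 points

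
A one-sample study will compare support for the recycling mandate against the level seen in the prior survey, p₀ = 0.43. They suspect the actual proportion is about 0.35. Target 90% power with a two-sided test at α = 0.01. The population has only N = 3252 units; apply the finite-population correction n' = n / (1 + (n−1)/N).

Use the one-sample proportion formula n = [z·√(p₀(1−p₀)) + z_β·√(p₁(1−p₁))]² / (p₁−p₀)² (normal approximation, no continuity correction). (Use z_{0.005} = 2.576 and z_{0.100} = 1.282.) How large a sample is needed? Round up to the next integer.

n = [z_{α/2}·√(p₀q₀) + z_β·√(p₁q₁)]² / (p₁ − p₀)²
  = [2.576·√(0.43·0.57) + 1.282·√(0.35·0.65)]² / (-0.08)²
  = [2.576·0.4951 + 1.282·0.4770]² / 0.0064
  = [1.8868]² / 0.0064
  = 556.25
Finite-population correction (N = 3252): 556.25 / (1 + (556.25 − 1)/3252) = 475.12.
Round up → n = 476.

n = 476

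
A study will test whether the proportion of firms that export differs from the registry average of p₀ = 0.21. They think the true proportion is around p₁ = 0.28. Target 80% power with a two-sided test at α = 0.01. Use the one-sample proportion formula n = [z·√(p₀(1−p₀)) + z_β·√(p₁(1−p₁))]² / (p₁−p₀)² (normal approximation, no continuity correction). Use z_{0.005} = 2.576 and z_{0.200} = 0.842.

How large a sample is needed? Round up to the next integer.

n = [z_{α/2}·√(p₀q₀) + z_β·√(p₁q₁)]² / (p₁ − p₀)²
  = [2.576·√(0.21·0.79) + 0.842·√(0.28·0.72)]² / (0.07)²
  = [2.576·0.4073 + 0.842·0.4490]² / 0.0049
  = [1.4273]² / 0.0049
  = 415.74
Round up → n = 416.

n = 416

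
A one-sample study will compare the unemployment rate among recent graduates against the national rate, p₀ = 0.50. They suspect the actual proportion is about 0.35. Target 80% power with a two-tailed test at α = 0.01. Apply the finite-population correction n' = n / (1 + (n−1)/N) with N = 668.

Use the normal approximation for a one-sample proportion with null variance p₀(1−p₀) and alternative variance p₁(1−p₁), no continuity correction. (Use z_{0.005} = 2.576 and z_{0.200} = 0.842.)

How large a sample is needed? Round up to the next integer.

n = [z_{α/2}·√(p₀q₀) + z_β·√(p₁q₁)]² / (p₁ − p₀)²
  = [2.576·√(0.50·0.50) + 0.842·√(0.35·0.65)]² / (-0.15)²
  = [2.576·0.5000 + 0.842·0.4770]² / 0.0225
  = [1.6896]² / 0.0225
  = 126.88
Finite-population correction (N = 668): 126.88 / (1 + (126.88 − 1)/668) = 106.76.
Round up → n = 107.

n = 107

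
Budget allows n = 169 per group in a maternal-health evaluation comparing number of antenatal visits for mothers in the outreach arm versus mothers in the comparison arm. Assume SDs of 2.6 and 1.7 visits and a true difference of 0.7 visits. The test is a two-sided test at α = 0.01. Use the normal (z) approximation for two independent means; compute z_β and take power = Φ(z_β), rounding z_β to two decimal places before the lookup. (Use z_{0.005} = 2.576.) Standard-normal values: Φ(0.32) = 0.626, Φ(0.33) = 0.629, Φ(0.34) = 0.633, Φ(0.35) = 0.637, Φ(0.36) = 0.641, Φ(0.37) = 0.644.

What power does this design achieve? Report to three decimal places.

Power ≈ 0.637

z_β = δ·√(n/(σ₁²+σ₂²)) − z_{α/2}
    = 0.7 · √(169/9.65) − 2.576
    = 0.7 · 4.18485 − 2.576
    = 2.9294 − 2.576 = 0.3534 → 0.35
Power = Φ(0.35) = 0.637.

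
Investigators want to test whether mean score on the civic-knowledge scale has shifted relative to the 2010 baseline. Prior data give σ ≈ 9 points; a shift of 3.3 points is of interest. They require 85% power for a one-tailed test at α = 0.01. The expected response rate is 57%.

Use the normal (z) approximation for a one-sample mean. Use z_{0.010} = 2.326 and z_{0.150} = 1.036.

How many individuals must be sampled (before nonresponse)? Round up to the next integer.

n = (z_α + z_β)² · σ² / δ²
  = (2.326 + 1.036)² · 9² / 3.3²
  = 11.3030 · 81 / 10.89
  = 84.07
Adjust for 57% response: 84.07 / 0.57 = 147.50.
Round up → n = 148.

n = 148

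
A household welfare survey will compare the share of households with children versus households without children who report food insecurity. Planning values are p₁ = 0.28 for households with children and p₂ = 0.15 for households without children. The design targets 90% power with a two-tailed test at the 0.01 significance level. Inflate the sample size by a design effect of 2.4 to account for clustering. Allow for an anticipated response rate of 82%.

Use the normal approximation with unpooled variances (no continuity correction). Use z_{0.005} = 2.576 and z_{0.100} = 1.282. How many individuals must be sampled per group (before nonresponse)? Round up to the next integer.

n = 849 per group

n = (z_{α/2} + z_β)² · [p₁(1−p₁) + p₂(1−p₂)] / (p₁ − p₂)²
  = (2.576 + 1.282)² · (0.28·0.72 + 0.15·0.85) / (0.13)²
  = (3.858)² · (0.2016 + 0.1275) / 0.0169
  = 14.8842 · 0.3291 / 0.0169
  = 289.84
Design effect: 2.4 × 289.84 = 695.63.
Adjust for 82% response: 695.63 / 0.82 = 848.33.
Round up → n = 849 per group.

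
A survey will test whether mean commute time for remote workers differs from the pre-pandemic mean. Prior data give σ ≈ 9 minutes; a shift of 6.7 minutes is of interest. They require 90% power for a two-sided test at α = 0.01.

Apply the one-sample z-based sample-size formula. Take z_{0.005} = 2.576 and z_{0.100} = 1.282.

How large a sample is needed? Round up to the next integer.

n = (z_{α/2} + z_β)² · σ² / δ²
  = (2.576 + 1.282)² · 9² / 6.7²
  = 14.8842 · 81 / 44.89
  = 26.86
Round up → n = 27.

n = 27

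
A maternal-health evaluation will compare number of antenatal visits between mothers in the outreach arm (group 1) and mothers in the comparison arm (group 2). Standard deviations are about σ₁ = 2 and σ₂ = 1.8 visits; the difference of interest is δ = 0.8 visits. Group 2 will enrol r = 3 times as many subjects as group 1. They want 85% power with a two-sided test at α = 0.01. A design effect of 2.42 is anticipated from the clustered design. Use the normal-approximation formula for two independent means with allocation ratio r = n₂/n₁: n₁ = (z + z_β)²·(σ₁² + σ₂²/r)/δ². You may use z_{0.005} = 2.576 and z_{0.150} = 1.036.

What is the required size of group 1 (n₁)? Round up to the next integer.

n₁ = (z_{α/2} + z_β)² · (σ₁² + σ₂²/r) / δ²
   = (2.576 + 1.036)² · (2² + 1.8²/3) / 0.8²
   = 13.0465 · (4 + 1.08) / 0.64
   = 13.0465 · 5.08 / 0.64
   = 103.56
Design effect: 2.42 × 103.56 = 250.61.
Round up → n₁ = 251; n₂ = r·n₁ = 3 × 251 = 753.

n₁ = 251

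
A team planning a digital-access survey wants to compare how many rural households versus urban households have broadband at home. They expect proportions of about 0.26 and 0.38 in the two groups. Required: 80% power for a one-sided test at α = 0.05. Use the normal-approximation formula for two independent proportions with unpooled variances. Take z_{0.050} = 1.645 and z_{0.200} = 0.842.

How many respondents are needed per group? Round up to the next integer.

n = 184 per group

n = (z_α + z_β)² · [p₁(1−p₁) + p₂(1−p₂)] / (p₁ − p₂)²
  = (1.645 + 0.842)² · (0.26·0.74 + 0.38·0.62) / (-0.12)²
  = (2.487)² · (0.1924 + 0.2356) / 0.0144
  = 6.1852 · 0.4280 / 0.0144
  = 183.84
Round up → n = 184 per group.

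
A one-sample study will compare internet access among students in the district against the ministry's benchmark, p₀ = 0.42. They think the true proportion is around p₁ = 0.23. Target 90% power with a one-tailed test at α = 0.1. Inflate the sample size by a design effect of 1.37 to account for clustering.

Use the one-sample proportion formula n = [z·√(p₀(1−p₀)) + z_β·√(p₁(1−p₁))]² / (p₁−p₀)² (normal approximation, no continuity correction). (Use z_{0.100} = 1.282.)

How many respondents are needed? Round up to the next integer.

n = 53

n = [z_α·√(p₀q₀) + z_β·√(p₁q₁)]² / (p₁ − p₀)²
  = [1.282·√(0.42·0.58) + 1.282·√(0.23·0.77)]² / (-0.19)²
  = [1.282·0.4936 + 1.282·0.4208]² / 0.0361
  = [1.1722]² / 0.0361
  = 38.07
Design effect: 1.37 × 38.07 = 52.15.
Round up → n = 53.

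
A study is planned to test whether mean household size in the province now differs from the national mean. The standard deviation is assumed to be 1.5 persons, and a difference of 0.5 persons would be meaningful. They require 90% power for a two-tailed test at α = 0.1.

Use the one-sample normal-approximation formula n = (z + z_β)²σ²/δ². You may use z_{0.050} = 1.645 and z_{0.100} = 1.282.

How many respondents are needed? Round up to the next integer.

n = 78

n = (z_{α/2} + z_β)² · σ² / δ²
  = (1.645 + 1.282)² · 1.5² / 0.5²
  = 8.5673 · 2.25 / 0.25
  = 77.11
Round up → n = 78.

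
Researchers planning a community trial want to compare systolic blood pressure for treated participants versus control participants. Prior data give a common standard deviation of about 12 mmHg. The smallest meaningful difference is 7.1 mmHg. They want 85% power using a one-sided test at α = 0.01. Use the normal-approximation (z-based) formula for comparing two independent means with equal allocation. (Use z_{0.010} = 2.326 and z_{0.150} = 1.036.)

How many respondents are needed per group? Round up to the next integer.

n = (z_α + z_β)² · (σ₁² + σ₂²) / δ²
  = (2.326 + 1.036)² · (2·12² = 288) / 7.1²
  = 11.3030 · 288 / 50.41
  = 64.58
Round up → n = 65 per group.

n = 65 per group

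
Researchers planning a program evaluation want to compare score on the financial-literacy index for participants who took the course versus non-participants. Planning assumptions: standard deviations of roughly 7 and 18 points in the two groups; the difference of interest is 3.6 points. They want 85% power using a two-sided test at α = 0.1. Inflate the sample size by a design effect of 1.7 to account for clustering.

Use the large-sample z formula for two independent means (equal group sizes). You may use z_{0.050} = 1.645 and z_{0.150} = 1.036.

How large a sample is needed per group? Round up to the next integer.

n = 352 per group

n = (z_{α/2} + z_β)² · (σ₁² + σ₂²) / δ²
  = (1.645 + 1.036)² · (7² + 18² = 373) / 3.6²
  = 7.1878 · 373 / 12.96
  = 206.87
Design effect: 1.7 × 206.87 = 351.68.
Round up → n = 352 per group.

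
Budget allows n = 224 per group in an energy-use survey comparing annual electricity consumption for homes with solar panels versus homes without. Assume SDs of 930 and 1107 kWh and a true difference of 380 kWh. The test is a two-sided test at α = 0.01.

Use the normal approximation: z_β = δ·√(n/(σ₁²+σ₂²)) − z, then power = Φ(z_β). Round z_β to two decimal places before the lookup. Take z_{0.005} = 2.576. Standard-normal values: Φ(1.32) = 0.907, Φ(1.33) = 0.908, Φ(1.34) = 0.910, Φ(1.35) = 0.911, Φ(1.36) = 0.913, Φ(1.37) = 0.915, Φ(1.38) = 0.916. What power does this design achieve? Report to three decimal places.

z_β = δ·√(n/(σ₁²+σ₂²)) − z_{α/2}
    = 380 · √(224/2090349) − 2.576
    = 380 · 0.01035 − 2.576
    = 3.9337 − 2.576 = 1.3577 → 1.36
Power = Φ(1.36) = 0.913.

Power ≈ 0.913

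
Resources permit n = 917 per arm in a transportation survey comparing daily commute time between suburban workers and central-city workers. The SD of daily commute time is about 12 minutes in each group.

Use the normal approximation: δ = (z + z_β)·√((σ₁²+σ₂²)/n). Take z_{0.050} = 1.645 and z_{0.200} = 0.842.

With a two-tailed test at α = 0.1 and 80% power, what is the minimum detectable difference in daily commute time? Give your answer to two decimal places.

δ = (z_{α/2} + z_β) · √((σ₁²+σ₂²)/n)
  = (1.645 + 0.842) · √(288/917)
  = 2.487 · √0.31407
  = 2.487 · 0.5604
  = 1.3938

Minimum detectable difference ≈ 1.39 minutes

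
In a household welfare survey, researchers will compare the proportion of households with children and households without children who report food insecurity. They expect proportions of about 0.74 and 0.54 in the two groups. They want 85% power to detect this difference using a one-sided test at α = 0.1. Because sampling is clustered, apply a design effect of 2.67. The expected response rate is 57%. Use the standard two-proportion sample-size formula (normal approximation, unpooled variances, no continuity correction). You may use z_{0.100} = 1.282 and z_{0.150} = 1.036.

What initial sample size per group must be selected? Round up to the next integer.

n = 278 per group

n = (z_α + z_β)² · [p₁(1−p₁) + p₂(1−p₂)] / (p₁ − p₂)²
  = (1.282 + 1.036)² · (0.74·0.26 + 0.54·0.46) / (0.20)²
  = (2.318)² · (0.1924 + 0.2484) / 0.0400
  = 5.3731 · 0.4408 / 0.0400
  = 59.21
Design effect: 2.67 × 59.21 = 158.10.
Adjust for 57% response: 158.10 / 0.57 = 277.36.
Round up → n = 278 per group.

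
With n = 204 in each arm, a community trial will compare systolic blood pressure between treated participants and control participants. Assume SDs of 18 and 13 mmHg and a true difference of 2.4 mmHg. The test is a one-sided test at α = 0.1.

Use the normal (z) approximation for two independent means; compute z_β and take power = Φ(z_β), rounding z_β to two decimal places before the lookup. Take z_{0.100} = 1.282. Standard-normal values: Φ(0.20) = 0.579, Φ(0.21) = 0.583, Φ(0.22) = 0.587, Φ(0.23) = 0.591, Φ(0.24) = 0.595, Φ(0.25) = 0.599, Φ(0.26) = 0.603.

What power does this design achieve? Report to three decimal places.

z_β = δ·√(n/(σ₁²+σ₂²)) − z_α
    = 2.4 · √(204/493) − 1.282
    = 2.4 · 0.64327 − 1.282
    = 1.5438 − 1.282 = 0.2618 → 0.26
Power = Φ(0.26) = 0.603.

Power ≈ 0.603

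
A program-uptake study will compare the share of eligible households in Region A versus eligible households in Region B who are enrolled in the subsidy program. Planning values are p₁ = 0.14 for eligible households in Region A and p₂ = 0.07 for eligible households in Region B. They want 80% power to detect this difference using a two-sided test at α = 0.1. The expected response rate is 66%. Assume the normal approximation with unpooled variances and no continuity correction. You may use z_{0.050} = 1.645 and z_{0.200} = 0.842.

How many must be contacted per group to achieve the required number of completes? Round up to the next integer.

n = (z_{α/2} + z_β)² · [p₁(1−p₁) + p₂(1−p₂)] / (p₁ − p₂)²
  = (1.645 + 0.842)² · (0.14·0.86 + 0.07·0.93) / (0.07)²
  = (2.487)² · (0.1204 + 0.0651) / 0.0049
  = 6.1852 · 0.1855 / 0.0049
  = 234.15
Adjust for 66% response: 234.15 / 0.66 = 354.78.
Round up → n = 355 per group.

n = 355 per group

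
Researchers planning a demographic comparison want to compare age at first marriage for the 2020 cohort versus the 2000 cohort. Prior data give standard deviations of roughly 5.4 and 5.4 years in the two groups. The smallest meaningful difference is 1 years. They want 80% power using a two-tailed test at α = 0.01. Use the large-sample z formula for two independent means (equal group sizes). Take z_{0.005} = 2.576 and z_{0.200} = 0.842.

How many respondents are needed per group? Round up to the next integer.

n = (z_{α/2} + z_β)² · (σ₁² + σ₂²) / δ²
  = (2.576 + 0.842)² · (5.4² + 5.4² = 58.32) / 1²
  = 11.6827 · 58.32 / 1
  = 681.34
Round up → n = 682 per group.

n = 682 per group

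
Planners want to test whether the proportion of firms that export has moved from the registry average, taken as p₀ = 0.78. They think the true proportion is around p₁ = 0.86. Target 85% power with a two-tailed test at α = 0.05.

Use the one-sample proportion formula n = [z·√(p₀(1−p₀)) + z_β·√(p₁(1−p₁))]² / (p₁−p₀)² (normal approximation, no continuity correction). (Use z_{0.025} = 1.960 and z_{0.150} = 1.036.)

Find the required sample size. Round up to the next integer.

n = 215

n = [z_{α/2}·√(p₀q₀) + z_β·√(p₁q₁)]² / (p₁ − p₀)²
  = [1.960·√(0.78·0.22) + 1.036·√(0.86·0.14)]² / (0.08)²
  = [1.960·0.4142 + 1.036·0.3470]² / 0.0064
  = [1.1714]² / 0.0064
  = 214.40
Round up → n = 215.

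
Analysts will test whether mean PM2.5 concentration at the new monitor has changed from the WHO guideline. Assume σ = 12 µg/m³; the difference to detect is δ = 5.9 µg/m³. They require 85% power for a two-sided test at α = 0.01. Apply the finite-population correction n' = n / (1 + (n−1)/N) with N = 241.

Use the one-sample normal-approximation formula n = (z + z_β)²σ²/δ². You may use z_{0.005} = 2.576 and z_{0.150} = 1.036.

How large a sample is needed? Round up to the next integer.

n = 45

n = (z_{α/2} + z_β)² · σ² / δ²
  = (2.576 + 1.036)² · 12² / 5.9²
  = 13.0465 · 144 / 34.81
  = 53.97
Finite-population correction (N = 241): 53.97 / (1 + (53.97 − 1)/241) = 44.25.
Round up → n = 45.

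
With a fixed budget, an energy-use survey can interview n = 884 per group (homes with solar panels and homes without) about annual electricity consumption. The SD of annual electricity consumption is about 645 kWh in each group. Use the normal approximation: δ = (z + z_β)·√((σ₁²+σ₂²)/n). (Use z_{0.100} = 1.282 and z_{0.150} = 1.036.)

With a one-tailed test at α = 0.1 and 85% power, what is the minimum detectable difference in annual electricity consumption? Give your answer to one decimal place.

δ = (z_α + z_β) · √((σ₁²+σ₂²)/n)
  = (1.282 + 1.036) · √(832050/884)
  = 2.318 · √941.233
  = 2.318 · 30.6795
  = 71.1151

Minimum detectable difference ≈ 71.1 kWh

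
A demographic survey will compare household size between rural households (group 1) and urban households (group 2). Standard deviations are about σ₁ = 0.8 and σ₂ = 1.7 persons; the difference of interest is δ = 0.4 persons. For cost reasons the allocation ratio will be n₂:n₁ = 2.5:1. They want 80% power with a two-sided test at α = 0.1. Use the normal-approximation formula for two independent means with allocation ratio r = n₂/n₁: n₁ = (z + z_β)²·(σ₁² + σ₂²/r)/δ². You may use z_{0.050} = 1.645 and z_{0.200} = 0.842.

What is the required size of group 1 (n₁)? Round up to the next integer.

n₁ = (z_{α/2} + z_β)² · (σ₁² + σ₂²/r) / δ²
   = (1.645 + 0.842)² · (0.8² + 1.7²/2.5) / 0.4²
   = 6.1852 · (0.64 + 1.156) / 0.16
   = 6.1852 · 1.796 / 0.16
   = 69.43
Round up → n₁ = 70; n₂ = r·n₁ = 2.5 × 70 = 175.

n₁ = 70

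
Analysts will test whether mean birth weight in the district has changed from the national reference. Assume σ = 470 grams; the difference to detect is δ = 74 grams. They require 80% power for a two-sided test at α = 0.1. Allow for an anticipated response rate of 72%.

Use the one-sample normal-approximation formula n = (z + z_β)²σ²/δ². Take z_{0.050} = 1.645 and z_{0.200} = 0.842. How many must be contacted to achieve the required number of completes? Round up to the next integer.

n = (z_{α/2} + z_β)² · σ² / δ²
  = (1.645 + 0.842)² · 470² / 74²
  = 6.1852 · 220900 / 5476
  = 249.51
Adjust for 72% response: 249.51 / 0.72 = 346.54.
Round up → n = 347.

n = 347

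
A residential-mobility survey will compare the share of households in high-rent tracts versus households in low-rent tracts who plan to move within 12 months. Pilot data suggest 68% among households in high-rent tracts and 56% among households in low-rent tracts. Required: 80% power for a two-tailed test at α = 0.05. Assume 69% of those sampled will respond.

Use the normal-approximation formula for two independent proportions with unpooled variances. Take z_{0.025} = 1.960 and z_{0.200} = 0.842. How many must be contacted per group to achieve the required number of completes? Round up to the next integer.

n = 367 per group

n = (z_{α/2} + z_β)² · [p₁(1−p₁) + p₂(1−p₂)] / (p₁ − p₂)²
  = (1.960 + 0.842)² · (0.68·0.32 + 0.56·0.44) / (0.12)²
  = (2.802)² · (0.2176 + 0.2464) / 0.0144
  = 7.8512 · 0.4640 / 0.0144
  = 252.98
Adjust for 69% response: 252.98 / 0.69 = 366.64.
Round up → n = 367 per group.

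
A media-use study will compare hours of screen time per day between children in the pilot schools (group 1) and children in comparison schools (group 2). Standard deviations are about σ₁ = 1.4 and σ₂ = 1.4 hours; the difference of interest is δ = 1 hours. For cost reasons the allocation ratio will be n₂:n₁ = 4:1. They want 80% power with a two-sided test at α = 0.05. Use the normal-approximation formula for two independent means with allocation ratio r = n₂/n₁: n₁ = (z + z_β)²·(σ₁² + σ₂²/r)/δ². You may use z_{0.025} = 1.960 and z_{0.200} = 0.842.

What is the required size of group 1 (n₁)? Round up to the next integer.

n₁ = 20

n₁ = (z_{α/2} + z_β)² · (σ₁² + σ₂²/r) / δ²
   = (1.960 + 0.842)² · (1.4² + 1.4²/4) / 1²
   = 7.8512 · (1.96 + 0.49) / 1
   = 7.8512 · 2.45 / 1
   = 19.24
Round up → n₁ = 20; n₂ = r·n₁ = 4 × 20 = 80.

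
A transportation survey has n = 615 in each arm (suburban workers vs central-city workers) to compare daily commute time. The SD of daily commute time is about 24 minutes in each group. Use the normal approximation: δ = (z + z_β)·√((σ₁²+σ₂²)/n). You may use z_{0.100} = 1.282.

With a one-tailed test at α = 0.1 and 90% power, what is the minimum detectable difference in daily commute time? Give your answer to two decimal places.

Minimum detectable difference ≈ 3.51 minutes

δ = (z_α + z_β) · √((σ₁²+σ₂²)/n)
  = (1.282 + 1.282) · √(1152/615)
  = 2.564 · √1.8732
  = 2.564 · 1.3686
  = 3.5092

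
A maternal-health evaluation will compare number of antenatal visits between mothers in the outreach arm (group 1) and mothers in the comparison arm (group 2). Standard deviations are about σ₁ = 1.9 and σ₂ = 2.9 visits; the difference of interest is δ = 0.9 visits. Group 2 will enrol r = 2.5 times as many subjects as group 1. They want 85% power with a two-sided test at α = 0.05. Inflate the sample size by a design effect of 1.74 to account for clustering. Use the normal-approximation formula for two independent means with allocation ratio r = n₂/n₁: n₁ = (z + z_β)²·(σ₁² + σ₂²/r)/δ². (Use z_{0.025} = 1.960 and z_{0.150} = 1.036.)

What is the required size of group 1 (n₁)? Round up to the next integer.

n₁ = (z_{α/2} + z_β)² · (σ₁² + σ₂²/r) / δ²
   = (1.960 + 1.036)² · (1.9² + 2.9²/2.5) / 0.9²
   = 8.9760 · (3.61 + 3.364) / 0.81
   = 8.9760 · 6.974 / 0.81
   = 77.28
Design effect: 1.74 × 77.28 = 134.47.
Round up → n₁ = 135; n₂ = r·n₁ = 2.5 × 135 = 338.

n₁ = 135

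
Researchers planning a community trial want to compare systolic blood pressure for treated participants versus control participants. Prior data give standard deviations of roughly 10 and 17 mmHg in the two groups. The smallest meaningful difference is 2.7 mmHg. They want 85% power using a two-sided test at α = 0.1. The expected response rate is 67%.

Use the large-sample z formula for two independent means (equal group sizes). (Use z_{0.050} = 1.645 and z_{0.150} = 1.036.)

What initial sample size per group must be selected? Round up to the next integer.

n = (z_{α/2} + z_β)² · (σ₁² + σ₂²) / δ²
  = (1.645 + 1.036)² · (10² + 17² = 389) / 2.7²
  = 7.1878 · 389 / 7.29
  = 383.54
Adjust for 67% response: 383.54 / 0.67 = 572.45.
Round up → n = 573 per group.

n = 573 per group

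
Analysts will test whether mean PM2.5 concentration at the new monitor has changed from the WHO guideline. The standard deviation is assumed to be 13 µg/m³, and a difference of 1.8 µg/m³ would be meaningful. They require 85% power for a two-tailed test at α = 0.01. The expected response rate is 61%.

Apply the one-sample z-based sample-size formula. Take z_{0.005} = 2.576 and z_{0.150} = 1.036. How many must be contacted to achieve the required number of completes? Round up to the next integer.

n = (z_{α/2} + z_β)² · σ² / δ²
  = (2.576 + 1.036)² · 13² / 1.8²
  = 13.0465 · 169 / 3.24
  = 680.51
Adjust for 61% response: 680.51 / 0.61 = 1115.60.
Round up → n = 1116.

n = 1116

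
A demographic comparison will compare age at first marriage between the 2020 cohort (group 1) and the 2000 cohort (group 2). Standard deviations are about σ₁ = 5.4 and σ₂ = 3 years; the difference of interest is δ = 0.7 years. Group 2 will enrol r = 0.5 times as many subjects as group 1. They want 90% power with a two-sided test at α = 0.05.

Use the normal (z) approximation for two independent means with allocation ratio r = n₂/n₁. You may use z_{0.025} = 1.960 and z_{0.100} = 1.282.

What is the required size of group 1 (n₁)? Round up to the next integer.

n₁ = (z_{α/2} + z_β)² · (σ₁² + σ₂²/r) / δ²
   = (1.960 + 1.282)² · (5.4² + 3²/0.5) / 0.7²
   = 10.5106 · (29.16 + 18) / 0.49
   = 10.5106 · 47.16 / 0.49
   = 1011.59
Round up → n₁ = 1012; n₂ = r·n₁ = 0.5 × 1012 = 506.

n₁ = 1012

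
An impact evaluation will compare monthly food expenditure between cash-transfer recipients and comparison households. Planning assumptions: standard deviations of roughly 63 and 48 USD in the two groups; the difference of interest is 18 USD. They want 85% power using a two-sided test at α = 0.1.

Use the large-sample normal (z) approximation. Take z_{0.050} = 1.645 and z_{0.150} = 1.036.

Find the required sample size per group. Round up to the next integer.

n = 140 per group

n = (z_{α/2} + z_β)² · (σ₁² + σ₂²) / δ²
  = (1.645 + 1.036)² · (63² + 48² = 6273) / 18²
  = 7.1878 · 6273 / 324
  = 139.16
Round up → n = 140 per group.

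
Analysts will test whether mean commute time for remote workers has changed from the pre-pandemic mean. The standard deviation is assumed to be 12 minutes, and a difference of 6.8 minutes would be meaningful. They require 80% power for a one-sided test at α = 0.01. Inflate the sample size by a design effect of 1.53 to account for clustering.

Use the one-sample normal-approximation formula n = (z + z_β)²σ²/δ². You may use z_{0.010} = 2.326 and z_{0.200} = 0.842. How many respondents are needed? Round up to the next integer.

n = 48

n = (z_α + z_β)² · σ² / δ²
  = (2.326 + 0.842)² · 12² / 6.8²
  = 10.0362 · 144 / 46.24
  = 31.25
Design effect: 1.53 × 31.25 = 47.82.
Round up → n = 48.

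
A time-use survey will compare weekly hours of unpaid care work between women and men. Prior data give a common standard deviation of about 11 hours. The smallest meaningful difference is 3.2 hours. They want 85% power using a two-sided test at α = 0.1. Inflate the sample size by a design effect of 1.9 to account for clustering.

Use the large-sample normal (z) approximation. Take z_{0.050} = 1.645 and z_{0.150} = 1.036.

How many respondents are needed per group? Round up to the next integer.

n = (z_{α/2} + z_β)² · (σ₁² + σ₂²) / δ²
  = (1.645 + 1.036)² · (2·11² = 242) / 3.2²
  = 7.1878 · 242 / 10.24
  = 169.87
Design effect: 1.9 × 169.87 = 322.75.
Round up → n = 323 per group.

n = 323 per group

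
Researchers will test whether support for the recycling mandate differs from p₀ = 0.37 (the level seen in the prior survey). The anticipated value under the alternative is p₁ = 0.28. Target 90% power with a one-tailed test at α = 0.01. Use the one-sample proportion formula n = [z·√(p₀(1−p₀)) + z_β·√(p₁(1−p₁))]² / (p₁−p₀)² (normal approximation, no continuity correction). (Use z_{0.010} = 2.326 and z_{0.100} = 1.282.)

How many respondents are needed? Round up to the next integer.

n = [z_α·√(p₀q₀) + z_β·√(p₁q₁)]² / (p₁ − p₀)²
  = [2.326·√(0.37·0.63) + 1.282·√(0.28·0.72)]² / (-0.09)²
  = [2.326·0.4828 + 1.282·0.4490]² / 0.0081
  = [1.6986]² / 0.0081
  = 356.21
Round up → n = 357.

n = 357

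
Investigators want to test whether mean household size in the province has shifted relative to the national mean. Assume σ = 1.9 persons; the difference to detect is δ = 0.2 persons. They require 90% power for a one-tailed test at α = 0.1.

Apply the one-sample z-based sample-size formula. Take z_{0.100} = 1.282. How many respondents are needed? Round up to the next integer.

n = (z_α + z_β)² · σ² / δ²
  = (1.282 + 1.282)² · 1.9² / 0.2²
  = 6.5741 · 3.61 / 0.04
  = 593.31
Round up → n = 594.

n = 594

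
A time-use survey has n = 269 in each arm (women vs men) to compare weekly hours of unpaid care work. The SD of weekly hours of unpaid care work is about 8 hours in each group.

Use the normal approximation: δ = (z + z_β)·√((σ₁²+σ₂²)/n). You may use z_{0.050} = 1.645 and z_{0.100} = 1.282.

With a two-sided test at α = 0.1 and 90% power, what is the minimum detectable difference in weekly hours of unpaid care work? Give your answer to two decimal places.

δ = (z_{α/2} + z_β) · √((σ₁²+σ₂²)/n)
  = (1.645 + 1.282) · √(128/269)
  = 2.927 · √0.47584
  = 2.927 · 0.6898
  = 2.0191

Minimum detectable difference ≈ 2.02 hours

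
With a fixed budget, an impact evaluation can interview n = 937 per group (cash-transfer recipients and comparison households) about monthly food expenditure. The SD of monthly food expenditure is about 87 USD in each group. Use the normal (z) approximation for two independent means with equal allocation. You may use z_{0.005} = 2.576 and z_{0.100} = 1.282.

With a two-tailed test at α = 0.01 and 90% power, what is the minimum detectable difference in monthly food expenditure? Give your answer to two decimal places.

δ = (z_{α/2} + z_β) · √((σ₁²+σ₂²)/n)
  = (2.576 + 1.282) · √(15138/937)
  = 3.858 · √16.1558
  = 3.858 · 4.0194
  = 15.5070

Minimum detectable difference ≈ 15.51 USD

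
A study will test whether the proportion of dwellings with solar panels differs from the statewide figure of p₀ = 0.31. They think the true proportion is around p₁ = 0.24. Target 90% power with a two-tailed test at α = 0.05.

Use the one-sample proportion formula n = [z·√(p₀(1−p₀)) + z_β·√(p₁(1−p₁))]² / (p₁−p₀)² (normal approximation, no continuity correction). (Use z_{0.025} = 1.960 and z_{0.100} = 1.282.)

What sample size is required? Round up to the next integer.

n = 432

n = [z_{α/2}·√(p₀q₀) + z_β·√(p₁q₁)]² / (p₁ − p₀)²
  = [1.960·√(0.31·0.69) + 1.282·√(0.24·0.76)]² / (-0.07)²
  = [1.960·0.4625 + 1.282·0.4271]² / 0.0049
  = [1.4540]² / 0.0049
  = 431.46
Round up → n = 432.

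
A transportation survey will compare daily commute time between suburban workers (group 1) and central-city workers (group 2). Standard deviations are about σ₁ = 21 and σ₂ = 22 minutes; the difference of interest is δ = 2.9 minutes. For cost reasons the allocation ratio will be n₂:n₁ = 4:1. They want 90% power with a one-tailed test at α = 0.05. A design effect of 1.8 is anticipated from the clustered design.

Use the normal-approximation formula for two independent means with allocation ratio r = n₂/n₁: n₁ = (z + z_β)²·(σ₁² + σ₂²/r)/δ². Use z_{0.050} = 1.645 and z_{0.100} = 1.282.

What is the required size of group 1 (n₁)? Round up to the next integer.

n₁ = (z_α + z_β)² · (σ₁² + σ₂²/r) / δ²
   = (1.645 + 1.282)² · (21² + 22²/4) / 2.9²
   = 8.5673 · (441 + 121) / 8.41
   = 8.5673 · 562 / 8.41
   = 572.51
Design effect: 1.8 × 572.51 = 1030.52.
Round up → n₁ = 1031; n₂ = r·n₁ = 4 × 1031 = 4124.

n₁ = 1031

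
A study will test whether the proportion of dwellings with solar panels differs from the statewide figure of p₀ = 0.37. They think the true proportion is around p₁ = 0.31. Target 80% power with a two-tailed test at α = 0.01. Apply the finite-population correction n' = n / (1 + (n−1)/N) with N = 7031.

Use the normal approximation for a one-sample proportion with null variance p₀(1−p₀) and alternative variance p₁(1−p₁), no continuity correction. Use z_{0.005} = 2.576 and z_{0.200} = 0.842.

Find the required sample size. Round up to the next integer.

n = 671

n = [z_{α/2}·√(p₀q₀) + z_β·√(p₁q₁)]² / (p₁ − p₀)²
  = [2.576·√(0.37·0.63) + 0.842·√(0.31·0.69)]² / (-0.06)²
  = [2.576·0.4828 + 0.842·0.4625]² / 0.0036
  = [1.6331]² / 0.0036
  = 740.86
Finite-population correction (N = 7031): 740.86 / (1 + (740.86 − 1)/7031) = 670.32.
Round up → n = 671.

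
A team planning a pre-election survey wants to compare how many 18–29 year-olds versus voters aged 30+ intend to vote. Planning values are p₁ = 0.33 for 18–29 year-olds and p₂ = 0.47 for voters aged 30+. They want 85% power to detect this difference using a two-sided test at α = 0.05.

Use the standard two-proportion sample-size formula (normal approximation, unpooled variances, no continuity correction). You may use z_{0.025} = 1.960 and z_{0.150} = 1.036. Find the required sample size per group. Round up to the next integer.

n = 216 per group

n = (z_{α/2} + z_β)² · [p₁(1−p₁) + p₂(1−p₂)] / (p₁ − p₂)²
  = (1.960 + 1.036)² · (0.33·0.67 + 0.47·0.53) / (-0.14)²
  = (2.996)² · (0.2211 + 0.2491) / 0.0196
  = 8.9760 · 0.4702 / 0.0196
  = 215.33
Round up → n = 216 per group.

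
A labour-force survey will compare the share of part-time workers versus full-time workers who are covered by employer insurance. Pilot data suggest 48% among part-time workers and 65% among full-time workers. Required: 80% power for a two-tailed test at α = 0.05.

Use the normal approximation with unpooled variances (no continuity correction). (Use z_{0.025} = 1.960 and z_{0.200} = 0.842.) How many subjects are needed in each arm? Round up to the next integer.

n = (z_{α/2} + z_β)² · [p₁(1−p₁) + p₂(1−p₂)] / (p₁ − p₂)²
  = (1.960 + 0.842)² · (0.48·0.52 + 0.65·0.35) / (-0.17)²
  = (2.802)² · (0.2496 + 0.2275) / 0.0289
  = 7.8512 · 0.4771 / 0.0289
  = 129.61
Round up → n = 130 per group.

n = 130 per group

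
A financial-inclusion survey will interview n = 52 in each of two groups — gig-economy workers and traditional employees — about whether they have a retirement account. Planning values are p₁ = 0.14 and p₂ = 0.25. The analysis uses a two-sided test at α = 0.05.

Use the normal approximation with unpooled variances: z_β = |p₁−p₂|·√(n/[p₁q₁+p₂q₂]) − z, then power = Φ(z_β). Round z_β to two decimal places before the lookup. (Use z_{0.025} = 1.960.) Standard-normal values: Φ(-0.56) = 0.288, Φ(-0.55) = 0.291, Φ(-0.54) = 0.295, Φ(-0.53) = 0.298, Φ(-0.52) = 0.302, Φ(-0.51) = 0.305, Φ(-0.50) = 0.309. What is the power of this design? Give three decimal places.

z_β = |p₁−p₂|·√(n/[p₁q₁+p₂q₂]) − z_{α/2}
    = 0.11 · √(52/0.3079) − 1.960
    = 0.11 · 12.9956 − 1.960
    = 1.4295 − 1.960 = -0.5305 → -0.53
Power = Φ(-0.53) = 0.298.

Power ≈ 0.298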